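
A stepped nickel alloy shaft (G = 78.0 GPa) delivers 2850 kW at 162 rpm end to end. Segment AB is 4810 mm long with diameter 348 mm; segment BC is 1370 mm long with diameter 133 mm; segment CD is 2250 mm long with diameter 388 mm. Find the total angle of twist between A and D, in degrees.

6.04°

ω = 2π·162/60 = 16.96 rad/s, so T = P/ω = 2850×10³ / 16.96 = 168000 N·m.
J_AB = π(0.348)⁴/32 = 1.44×10^-3 m⁴; J_BC = π(0.133)⁴/32 = 3.07×10^-5 m⁴; J_CD = π(0.388)⁴/32 = 2.22×10^-3 m⁴.
θ = (T/G)·Σ L_i/J_i = (168000/78.0×10⁹)·(4.81/1.44×10^-3 + 1.37/3.07×10^-5 + 2.25/2.22×10^-3) = 0.1054 rad.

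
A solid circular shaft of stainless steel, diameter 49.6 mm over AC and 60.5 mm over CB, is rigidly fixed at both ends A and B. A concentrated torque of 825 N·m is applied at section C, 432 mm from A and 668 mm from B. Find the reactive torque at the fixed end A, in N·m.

339 N·m

Compatibility: T_A·a/J_AC = T_B·b/J_CB with T_A + T_B = T₀.
J_AC = 5.94×10^-7 m⁴, J_CB = 1.32×10^-6 m⁴, so T_A = T₀·(J_AC/a)/((J_AC/a)+(J_CB/b)) = 339.3 N·m, T_B = 485.7 N·m.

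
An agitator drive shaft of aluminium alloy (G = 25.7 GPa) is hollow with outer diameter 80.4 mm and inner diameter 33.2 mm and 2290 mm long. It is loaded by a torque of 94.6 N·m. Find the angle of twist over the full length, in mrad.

J = π(d_o⁴ − d_i⁴)/32 = π(0.0804⁴ − 0.0332⁴)/32 = 3.983×10^-6 m⁴.
θ = T·L/(G·J) = 94.60 × 2.29 / (25.7×10⁹ × 3.983×10^-6) = 2.116×10^-3 rad.

2.12 mrad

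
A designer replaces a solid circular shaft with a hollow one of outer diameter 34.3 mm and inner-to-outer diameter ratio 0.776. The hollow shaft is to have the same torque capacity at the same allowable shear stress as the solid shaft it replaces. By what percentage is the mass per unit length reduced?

46.3 %

Equal τ_max and T ⇒ the solid shaft needs d_s³ = d_o³(1−k⁴), so d_s = 34.3·(1−0.776⁴)^(1/3) = 29.52 mm.
Area ratio A_h/A_s = d_o²(1−k²)/d_s² = (1−k²)/(1−k⁴)^(2/3) = 0.5371.
Mass saving = 1 − 0.5371 = 46.3 %.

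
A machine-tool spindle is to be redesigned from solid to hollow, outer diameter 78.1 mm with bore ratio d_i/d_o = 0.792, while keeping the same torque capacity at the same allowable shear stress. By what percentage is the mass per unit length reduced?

48.0 %

Equal τ_max and T ⇒ the solid shaft needs d_s³ = d_o³(1−k⁴), so d_s = 78.1·(1−0.792⁴)^(1/3) = 66.11 mm.
Area ratio A_h/A_s = d_o²(1−k²)/d_s² = (1−k²)/(1−k⁴)^(2/3) = 0.5202.
Mass saving = 1 − 0.5202 = 48.0 %.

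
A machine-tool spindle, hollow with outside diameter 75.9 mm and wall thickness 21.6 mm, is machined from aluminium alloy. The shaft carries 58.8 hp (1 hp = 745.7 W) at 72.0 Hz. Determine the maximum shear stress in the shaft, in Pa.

1.17e6 Pa

ω = 2π·72.0 = 452.4 rad/s, so T = P/ω = 58.8×745.7 / 452.4 = 96.92 N·m.
J = π(d_o⁴ − d_i⁴)/32 = π(0.0759⁴ − 0.0327⁴)/32 = 3.146×10^-6 m⁴.
τ_max = T·r/J = 96.92 × 0.0380 / 3.146×10^-6 = 1.169×10^6 Pa.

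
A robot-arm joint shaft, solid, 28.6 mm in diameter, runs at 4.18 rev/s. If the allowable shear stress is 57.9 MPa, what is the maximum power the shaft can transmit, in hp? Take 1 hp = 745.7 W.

9.37 hp

J = πd⁴/32 = π(0.0286)⁴/32 = 6.568×10^-8 m⁴.
T_max = τ_allow·J/r = 5.79×10^7 × 6.568×10^-8 / 0.0143 = 266.0 N·m.
ω = 2π·4.18 = 26.26 rad/s, so P_max = T_max·ω = 6985 W.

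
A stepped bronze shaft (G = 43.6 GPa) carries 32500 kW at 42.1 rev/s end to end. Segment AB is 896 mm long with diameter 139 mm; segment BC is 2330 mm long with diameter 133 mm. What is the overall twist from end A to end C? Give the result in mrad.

ω = 2π·42.1 = 264.5 rad/s, so T = P/ω = 32500×10³ / 264.5 = 122900 N·m.
J_AB = π(0.139)⁴/32 = 3.66×10^-5 m⁴; J_BC = π(0.133)⁴/32 = 3.07×10^-5 m⁴.
θ = (T/G)·Σ L_i/J_i = (122900/43.6×10⁹)·(0.896/3.66×10^-5 + 2.33/3.07×10^-5) = 0.2826 rad.

283 mrad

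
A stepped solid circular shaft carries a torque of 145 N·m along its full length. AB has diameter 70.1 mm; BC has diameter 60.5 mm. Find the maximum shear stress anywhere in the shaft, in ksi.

0.484 ksi

Under the same torque, τ_max = 16T/(πd³) is largest where d is smallest — segment BC (d = 60.5 mm).
τ_max = 16·145.0/(π·(0.0605)³) = 3.335×10^6 Pa.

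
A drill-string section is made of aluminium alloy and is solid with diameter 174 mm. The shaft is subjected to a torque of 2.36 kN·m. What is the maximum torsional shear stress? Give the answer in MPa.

J = πd⁴/32 = π(0.174)⁴/32 = 8.999×10^-5 m⁴.
τ_max = T·r/J = 2360 × 0.0870 / 8.999×10^-5 = 2.282×10^6 Pa.

2.28 MPa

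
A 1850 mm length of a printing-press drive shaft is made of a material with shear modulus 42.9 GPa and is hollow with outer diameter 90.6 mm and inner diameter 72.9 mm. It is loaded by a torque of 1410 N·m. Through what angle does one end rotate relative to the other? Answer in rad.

0.0158 rad

J = π(d_o⁴ − d_i⁴)/32 = π(0.0906⁴ − 0.0729⁴)/32 = 3.842×10^-6 m⁴.
θ = T·L/(G·J) = 1410 × 1.85 / (42.9×10⁹ × 3.842×10^-6) = 0.01583 rad.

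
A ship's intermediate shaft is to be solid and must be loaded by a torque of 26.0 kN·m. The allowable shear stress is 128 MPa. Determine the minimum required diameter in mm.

101 mm

For a solid shaft τ_max = 16T/(πd³), so d = (16T/(π τ_allow))^(1/3) = (16·26000/(π·1.28×10^8))^(1/3) = 0.1011 m.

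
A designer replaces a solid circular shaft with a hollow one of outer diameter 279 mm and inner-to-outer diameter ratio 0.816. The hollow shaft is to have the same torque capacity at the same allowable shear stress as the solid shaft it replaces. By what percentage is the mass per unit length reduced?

50.6 %

Equal τ_max and T ⇒ the solid shaft needs d_s³ = d_o³(1−k⁴), so d_s = 279·(1−0.816⁴)^(1/3) = 229.5 mm.
Area ratio A_h/A_s = d_o²(1−k²)/d_s² = (1−k²)/(1−k⁴)^(2/3) = 0.4938.
Mass saving = 1 − 0.4938 = 50.6 %.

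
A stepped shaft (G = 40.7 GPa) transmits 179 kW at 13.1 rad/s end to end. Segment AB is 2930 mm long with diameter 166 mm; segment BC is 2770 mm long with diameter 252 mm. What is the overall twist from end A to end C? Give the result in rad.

ω = 13.1 rad/s, so T = P/ω = 179×10³ / 13.10 = 13660 N·m.
J_AB = π(0.166)⁴/32 = 7.45×10^-5 m⁴; J_BC = π(0.252)⁴/32 = 3.96×10^-4 m⁴.
θ = (T/G)·Σ L_i/J_i = (13660/40.7×10⁹)·(2.93/7.45×10^-5 + 2.77/3.96×10^-4) = 0.01554 rad.

0.0155 rad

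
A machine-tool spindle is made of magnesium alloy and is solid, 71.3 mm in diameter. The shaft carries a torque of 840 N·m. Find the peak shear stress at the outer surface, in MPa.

11.8 MPa

J = πd⁴/32 = π(0.0713)⁴/32 = 2.537×10^-6 m⁴.
τ_max = T·r/J = 840.0 × 0.0357 / 2.537×10^-6 = 1.180×10^7 Pa.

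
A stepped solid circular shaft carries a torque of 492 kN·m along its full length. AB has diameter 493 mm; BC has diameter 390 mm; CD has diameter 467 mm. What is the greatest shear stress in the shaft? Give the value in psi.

6130 psi

Under the same torque, τ_max = 16T/(πd³) is largest where d is smallest — segment BC (d = 390 mm).
τ_max = 16·492000/(π·(0.390)³) = 4.224×10^7 Pa.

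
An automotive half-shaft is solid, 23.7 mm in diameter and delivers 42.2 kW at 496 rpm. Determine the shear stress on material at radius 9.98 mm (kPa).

ω = 2π·496/60 = 51.94 rad/s, so T = P/ω = 42.2×10³ / 51.94 = 812.5 N·m.
J = πd⁴/32 = π(0.0237)⁴/32 = 3.097×10^-8 m⁴.
Shear stress varies linearly with radius: τ = T·r/J = 812.5 × 0.00998 / 3.097×10^-8 = 2.618×10^8 Pa.

262000 kPa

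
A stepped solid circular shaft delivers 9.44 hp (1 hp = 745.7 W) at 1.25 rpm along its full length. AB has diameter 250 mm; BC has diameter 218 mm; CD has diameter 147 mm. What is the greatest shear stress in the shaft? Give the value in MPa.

ω = 2π·1.25/60 = 0.1309 rad/s, so T = P/ω = 9.44×745.7 / 0.1309 = 53780 N·m.
Under the same torque, τ_max = 16T/(πd³) is largest where d is smallest — segment CD (d = 147 mm).
τ_max = 16·53780/(π·(0.147)³) = 8.622×10^7 Pa.

86.2 MPa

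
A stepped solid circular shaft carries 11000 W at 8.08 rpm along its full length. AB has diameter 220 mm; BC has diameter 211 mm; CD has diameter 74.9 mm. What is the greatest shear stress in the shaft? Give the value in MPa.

158 MPa

ω = 2π·8.08/60 = 0.8461 rad/s, so T = P/ω = 11000 / 0.8461 = 13000 N·m.
Under the same torque, τ_max = 16T/(πd³) is largest where d is smallest — segment CD (d = 74.9 mm).
τ_max = 16·13000/(π·(0.0749)³) = 1.576×10^8 Pa.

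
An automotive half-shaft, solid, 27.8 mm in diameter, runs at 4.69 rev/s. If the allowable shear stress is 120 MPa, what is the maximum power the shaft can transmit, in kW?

J = πd⁴/32 = π(0.0278)⁴/32 = 5.864×10^-8 m⁴.
T_max = τ_allow·J/r = 1.20×10^8 × 5.864×10^-8 / 0.0139 = 506.2 N·m.
ω = 2π·4.69 = 29.47 rad/s, so P_max = T_max·ω = 1.492×10^4 W.

14.9 kW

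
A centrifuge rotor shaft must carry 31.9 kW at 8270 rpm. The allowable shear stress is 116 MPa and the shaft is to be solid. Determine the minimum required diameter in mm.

11.7 mm

ω = 2π·8270/60 = 866.0 rad/s, so T = P/ω = 31.9×10³ / 866.0 = 36.83 N·m.
For a solid shaft τ_max = 16T/(πd³), so d = (16T/(π τ_allow))^(1/3) = (16·36.83/(π·1.16×10^8))^(1/3) = 0.01174 m.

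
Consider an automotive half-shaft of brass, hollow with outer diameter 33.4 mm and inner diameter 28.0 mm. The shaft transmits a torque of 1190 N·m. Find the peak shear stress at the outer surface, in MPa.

321 MPa

J = π(d_o⁴ − d_i⁴)/32 = π(0.0334⁴ − 0.0280⁴)/32 = 6.183×10^-8 m⁴.
τ_max = T·r/J = 1190 × 0.0167 / 6.183×10^-8 = 3.214×10^8 Pa.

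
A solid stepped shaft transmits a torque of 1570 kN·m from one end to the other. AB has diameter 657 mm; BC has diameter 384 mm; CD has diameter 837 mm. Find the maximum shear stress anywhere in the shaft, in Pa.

1.41e8 Pa

Under the same torque, τ_max = 16T/(πd³) is largest where d is smallest — segment BC (d = 384 mm).
τ_max = 16·1.570e6/(π·(0.384)³) = 1.412×10^8 Pa.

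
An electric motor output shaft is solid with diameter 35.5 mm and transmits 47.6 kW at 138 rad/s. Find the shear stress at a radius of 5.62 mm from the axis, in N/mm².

ω = 138 rad/s, so T = P/ω = 47.6×10³ / 138.0 = 344.9 N·m.
J = πd⁴/32 = π(0.0355)⁴/32 = 1.559×10^-7 m⁴.
Shear stress varies linearly with radius: τ = T·r/J = 344.9 × 0.00562 / 1.559×10^-7 = 1.243×10^7 Pa.

12.4 N/mm²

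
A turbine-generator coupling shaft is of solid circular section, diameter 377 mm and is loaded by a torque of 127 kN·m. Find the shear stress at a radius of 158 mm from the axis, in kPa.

J = πd⁴/32 = π(0.377)⁴/32 = 1.983×10^-3 m⁴.
Shear stress varies linearly with radius: τ = T·r/J = 127000 × 0.158 / 1.983×10^-3 = 1.012×10^7 Pa.

10100 kPa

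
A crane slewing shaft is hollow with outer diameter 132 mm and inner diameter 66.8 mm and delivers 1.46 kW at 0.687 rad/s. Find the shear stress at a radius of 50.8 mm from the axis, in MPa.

ω = 0.687 rad/s, so T = P/ω = 1.46×10³ / 0.6870 = 2125 N·m.
J = π(d_o⁴ − d_i⁴)/32 = π(0.132⁴ − 0.0668⁴)/32 = 2.785×10^-5 m⁴.
Shear stress varies linearly with radius: τ = T·r/J = 2125 × 0.0508 / 2.785×10^-5 = 3.876×10^6 Pa.

3.88 MPa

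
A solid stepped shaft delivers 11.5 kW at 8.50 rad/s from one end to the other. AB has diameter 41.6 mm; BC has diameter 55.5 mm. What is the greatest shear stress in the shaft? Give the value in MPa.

ω = 8.50 rad/s, so T = P/ω = 11.5×10³ / 8.500 = 1353 N·m.
Under the same torque, τ_max = 16T/(πd³) is largest where d is smallest — segment AB (d = 41.6 mm).
τ_max = 16·1353/(π·(0.0416)³) = 9.571×10^7 Pa.

95.7 MPa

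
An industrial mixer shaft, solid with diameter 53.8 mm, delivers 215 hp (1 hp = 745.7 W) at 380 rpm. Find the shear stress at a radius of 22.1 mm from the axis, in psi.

15700 psi

ω = 2π·380/60 = 39.79 rad/s, so T = P/ω = 215×745.7 / 39.79 = 4029 N·m.
J = πd⁴/32 = π(0.0538)⁴/32 = 8.225×10^-7 m⁴.
Shear stress varies linearly with radius: τ = T·r/J = 4029 × 0.0221 / 8.225×10^-7 = 1.083×10^8 Pa.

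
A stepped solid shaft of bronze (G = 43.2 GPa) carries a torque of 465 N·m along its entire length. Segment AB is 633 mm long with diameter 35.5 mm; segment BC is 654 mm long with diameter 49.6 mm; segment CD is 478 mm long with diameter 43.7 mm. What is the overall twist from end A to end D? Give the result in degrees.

4.01°

J_AB = π(0.0355)⁴/32 = 1.56×10^-7 m⁴; J_BC = π(0.0496)⁴/32 = 5.94×10^-7 m⁴; J_CD = π(0.0437)⁴/32 = 3.58×10^-7 m⁴.
θ = (T/G)·Σ L_i/J_i = (465.0/43.2×10⁹)·(0.633/1.56×10^-7 + 0.654/5.94×10^-7 + 0.478/3.58×10^-7) = 0.06992 rad.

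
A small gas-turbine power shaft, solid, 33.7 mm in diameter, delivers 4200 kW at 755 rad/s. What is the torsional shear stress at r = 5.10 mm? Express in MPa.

ω = 755 rad/s, so T = P/ω = 4200×10³ / 755.0 = 5563 N·m.
J = πd⁴/32 = π(0.0337)⁴/32 = 1.266×10^-7 m⁴.
Shear stress varies linearly with radius: τ = T·r/J = 5563 × 0.00510 / 1.266×10^-7 = 2.241×10^8 Pa.

224 MPa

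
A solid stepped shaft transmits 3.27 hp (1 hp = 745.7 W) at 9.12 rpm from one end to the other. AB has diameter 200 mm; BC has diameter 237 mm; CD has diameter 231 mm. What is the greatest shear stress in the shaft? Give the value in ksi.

ω = 2π·9.12/60 = 0.9550 rad/s, so T = P/ω = 3.27×745.7 / 0.9550 = 2553 N·m.
Under the same torque, τ_max = 16T/(πd³) is largest where d is smallest — segment AB (d = 200 mm).
τ_max = 16·2553/(π·(0.200)³) = 1.625×10^6 Pa.

0.236 ksi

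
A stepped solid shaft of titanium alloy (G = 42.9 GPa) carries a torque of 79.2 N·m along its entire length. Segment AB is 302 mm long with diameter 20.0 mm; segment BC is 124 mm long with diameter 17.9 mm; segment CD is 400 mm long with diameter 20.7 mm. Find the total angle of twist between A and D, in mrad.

99.2 mrad

J_AB = π(0.0200)⁴/32 = 1.57×10^-8 m⁴; J_BC = π(0.0179)⁴/32 = 1.01×10^-8 m⁴; J_CD = π(0.0207)⁴/32 = 1.80×10^-8 m⁴.
θ = (T/G)·Σ L_i/J_i = (79.20/42.9×10⁹)·(0.302/1.57×10^-8 + 0.124/1.01×10^-8 + 0.400/1.80×10^-8) = 0.09918 rad.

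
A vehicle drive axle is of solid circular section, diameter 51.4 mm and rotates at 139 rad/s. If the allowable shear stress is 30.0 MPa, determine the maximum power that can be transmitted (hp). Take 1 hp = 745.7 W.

149 hp

J = πd⁴/32 = π(0.0514)⁴/32 = 6.853×10^-7 m⁴.
T_max = τ_allow·J/r = 3.00×10^7 × 6.853×10^-7 / 0.0257 = 799.9 N·m.
ω = 139 rad/s, so P_max = T_max·ω = 1.112×10^5 W.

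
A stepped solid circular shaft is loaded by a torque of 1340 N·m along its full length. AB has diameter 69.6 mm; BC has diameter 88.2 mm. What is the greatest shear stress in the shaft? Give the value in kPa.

20200 kPa

Under the same torque, τ_max = 16T/(πd³) is largest where d is smallest — segment AB (d = 69.6 mm).
τ_max = 16·1340/(π·(0.0696)³) = 2.024×10^7 Pa.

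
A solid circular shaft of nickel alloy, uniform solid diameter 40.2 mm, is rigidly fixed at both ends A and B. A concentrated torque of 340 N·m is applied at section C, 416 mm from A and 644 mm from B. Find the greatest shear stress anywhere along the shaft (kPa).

16200 kPa

With uniform GJ and both ends fixed, compatibility θ_AC = θ_CB gives T_A·a = T_B·b, together with T_A + T_B = T₀.
T_A = T₀·b/(a+b) = 340.0·644/1060 = 206.6 N·m; T_B = 133.4 N·m.
τ in each portion: τ_AC = 1.62×10^7 Pa, τ_CB = 1.05×10^7 Pa; maximum is in AC.
τ_max = T_AC·r/J = 206.6·0.0201/2.56×10^-7 = 1.619×10^7 Pa.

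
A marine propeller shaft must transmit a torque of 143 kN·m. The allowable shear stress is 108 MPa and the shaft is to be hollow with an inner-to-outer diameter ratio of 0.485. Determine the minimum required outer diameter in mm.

For a hollow shaft with d_i/d_o = 0.485: τ_max = 16T/(π d_o³ (1−k⁴)), so d_o = [16T/(π τ_allow (1−k⁴))]^(1/3) = [16·143000/(π·1.08×10^8·0.9447)]^(1/3) = 0.1925 m.

193 mm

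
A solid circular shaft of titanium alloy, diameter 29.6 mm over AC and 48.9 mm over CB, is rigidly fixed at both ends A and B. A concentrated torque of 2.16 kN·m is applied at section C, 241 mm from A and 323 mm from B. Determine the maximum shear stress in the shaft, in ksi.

Compatibility: T_A·a/J_AC = T_B·b/J_CB with T_A + T_B = T₀.
J_AC = 7.54×10^-8 m⁴, J_CB = 5.61×10^-7 m⁴, so T_A = T₀·(J_AC/a)/((J_AC/a)+(J_CB/b)) = 329.4 N·m, T_B = 1831 N·m.
τ in each portion: τ_AC = 6.47×10^7 Pa, τ_CB = 7.97×10^7 Pa; maximum is in CB.
τ_max = T_CB·r/J = 1831·0.0244/5.61×10^-7 = 7.973×10^7 Pa.

11.6 ksi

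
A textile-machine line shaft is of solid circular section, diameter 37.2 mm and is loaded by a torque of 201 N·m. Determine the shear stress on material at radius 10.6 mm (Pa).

1.13e7 Pa

J = πd⁴/32 = π(0.0372)⁴/32 = 1.880×10^-7 m⁴.
Shear stress varies linearly with radius: τ = T·r/J = 201.0 × 0.0106 / 1.880×10^-7 = 1.133×10^7 Pa.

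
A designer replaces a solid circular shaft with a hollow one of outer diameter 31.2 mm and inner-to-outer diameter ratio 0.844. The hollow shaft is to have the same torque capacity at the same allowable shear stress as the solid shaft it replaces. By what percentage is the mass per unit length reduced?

53.9 %

Equal τ_max and T ⇒ the solid shaft needs d_s³ = d_o³(1−k⁴), so d_s = 31.2·(1−0.844⁴)^(1/3) = 24.64 mm.
Area ratio A_h/A_s = d_o²(1−k²)/d_s² = (1−k²)/(1−k⁴)^(2/3) = 0.4612.
Mass saving = 1 − 0.4612 = 53.9 %.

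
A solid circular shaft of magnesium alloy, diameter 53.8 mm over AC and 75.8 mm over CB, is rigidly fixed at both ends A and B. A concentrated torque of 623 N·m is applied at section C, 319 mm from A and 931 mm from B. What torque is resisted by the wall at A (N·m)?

265 N·m

Compatibility: T_A·a/J_AC = T_B·b/J_CB with T_A + T_B = T₀.
J_AC = 8.22×10^-7 m⁴, J_CB = 3.24×10^-6 m⁴, so T_A = T₀·(J_AC/a)/((J_AC/a)+(J_CB/b)) = 265.1 N·m, T_B = 357.9 N·m.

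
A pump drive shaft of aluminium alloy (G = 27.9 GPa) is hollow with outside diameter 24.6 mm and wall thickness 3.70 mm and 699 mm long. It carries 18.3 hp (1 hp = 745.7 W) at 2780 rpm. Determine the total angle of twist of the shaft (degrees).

2.46°

ω = 2π·2780/60 = 291.1 rad/s, so T = P/ω = 18.3×745.7 / 291.1 = 46.88 N·m.
J = π(d_o⁴ − d_i⁴)/32 = π(0.0246⁴ − 0.0172⁴)/32 = 2.736×10^-8 m⁴.
θ = T·L/(G·J) = 46.88 × 0.699 / (27.9×10⁹ × 2.736×10^-8) = 0.04292 rad.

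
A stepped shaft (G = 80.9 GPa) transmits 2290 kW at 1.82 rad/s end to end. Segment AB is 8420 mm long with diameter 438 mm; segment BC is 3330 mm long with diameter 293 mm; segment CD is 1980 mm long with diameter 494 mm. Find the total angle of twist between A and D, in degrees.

ω = 1.82 rad/s, so T = P/ω = 2290×10³ / 1.820 = 1.258e6 N·m.
J_AB = π(0.438)⁴/32 = 3.61×10^-3 m⁴; J_BC = π(0.293)⁴/32 = 7.24×10^-4 m⁴; J_CD = π(0.494)⁴/32 = 5.85×10^-3 m⁴.
θ = (T/G)·Σ L_i/J_i = (1.258e6/80.9×10⁹)·(8.42/3.61×10^-3 + 3.33/7.24×10^-4 + 1.98/5.85×10^-3) = 0.1131 rad.

6.48°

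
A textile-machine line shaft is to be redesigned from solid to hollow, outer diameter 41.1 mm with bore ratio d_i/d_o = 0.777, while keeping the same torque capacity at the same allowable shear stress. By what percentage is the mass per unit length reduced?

46.4 %

Equal τ_max and T ⇒ the solid shaft needs d_s³ = d_o³(1−k⁴), so d_s = 41.1·(1−0.777⁴)^(1/3) = 35.34 mm.
Area ratio A_h/A_s = d_o²(1−k²)/d_s² = (1−k²)/(1−k⁴)^(2/3) = 0.5361.
Mass saving = 1 − 0.5361 = 46.4 %.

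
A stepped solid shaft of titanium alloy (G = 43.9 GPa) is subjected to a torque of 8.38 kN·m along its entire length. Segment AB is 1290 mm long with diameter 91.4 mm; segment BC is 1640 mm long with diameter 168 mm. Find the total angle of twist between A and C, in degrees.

J_AB = π(0.0914)⁴/32 = 6.85×10^-6 m⁴; J_BC = π(0.168)⁴/32 = 7.82×10^-5 m⁴.
θ = (T/G)·Σ L_i/J_i = (8380/43.9×10⁹)·(1.29/6.85×10^-6 + 1.64/7.82×10^-5) = 0.03994 rad.

2.29°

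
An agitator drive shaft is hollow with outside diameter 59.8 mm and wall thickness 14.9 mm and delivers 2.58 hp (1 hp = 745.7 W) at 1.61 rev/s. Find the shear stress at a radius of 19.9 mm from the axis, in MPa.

ω = 2π·1.61 = 10.12 rad/s, so T = P/ω = 2.58×745.7 / 10.12 = 190.2 N·m.
J = π(d_o⁴ − d_i⁴)/32 = π(0.0598⁴ − 0.0300⁴)/32 = 1.176×10^-6 m⁴.
Shear stress varies linearly with radius: τ = T·r/J = 190.2 × 0.0199 / 1.176×10^-6 = 3.218×10^6 Pa.

3.22 MPa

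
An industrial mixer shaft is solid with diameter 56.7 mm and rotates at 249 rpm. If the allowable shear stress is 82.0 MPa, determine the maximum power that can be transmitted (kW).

76.5 kW

J = πd⁴/32 = π(0.0567)⁴/32 = 1.015×10^-6 m⁴.
T_max = τ_allow·J/r = 8.20×10^7 × 1.015×10^-6 / 0.0284 = 2935 N·m.
ω = 2π·249/60 = 26.08 rad/s, so P_max = T_max·ω = 7.653×10^4 W.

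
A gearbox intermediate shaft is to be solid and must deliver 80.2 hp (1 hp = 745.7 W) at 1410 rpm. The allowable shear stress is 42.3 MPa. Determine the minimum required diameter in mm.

ω = 2π·1410/60 = 147.7 rad/s, so T = P/ω = 80.2×745.7 / 147.7 = 405.0 N·m.
For a solid shaft τ_max = 16T/(πd³), so d = (16T/(π τ_allow))^(1/3) = (16·405.0/(π·4.23×10^7))^(1/3) = 0.03653 m.

36.5 mm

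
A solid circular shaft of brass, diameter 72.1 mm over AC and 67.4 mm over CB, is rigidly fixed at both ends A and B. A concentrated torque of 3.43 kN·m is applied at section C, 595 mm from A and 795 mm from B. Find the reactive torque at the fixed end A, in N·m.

Compatibility: T_A·a/J_AC = T_B·b/J_CB with T_A + T_B = T₀.
J_AC = 2.65×10^-6 m⁴, J_CB = 2.03×10^-6 m⁴, so T_A = T₀·(J_AC/a)/((J_AC/a)+(J_CB/b)) = 2183 N·m, T_B = 1247 N·m.

2180 N·m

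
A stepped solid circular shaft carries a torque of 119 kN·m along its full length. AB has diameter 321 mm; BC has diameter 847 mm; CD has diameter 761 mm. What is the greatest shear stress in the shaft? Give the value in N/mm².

18.3 N/mm²

Under the same torque, τ_max = 16T/(πd³) is largest where d is smallest — segment AB (d = 321 mm).
τ_max = 16·119000/(π·(0.321)³) = 1.832×10^7 Pa.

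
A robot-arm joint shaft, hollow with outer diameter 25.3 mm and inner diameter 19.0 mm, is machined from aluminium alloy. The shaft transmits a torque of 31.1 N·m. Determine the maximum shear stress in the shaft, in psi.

2080 psi

J = π(d_o⁴ − d_i⁴)/32 = π(0.0253⁴ − 0.0190⁴)/32 = 2.743×10^-8 m⁴.
τ_max = T·r/J = 31.10 × 0.0126 / 2.743×10^-8 = 1.434×10^7 Pa.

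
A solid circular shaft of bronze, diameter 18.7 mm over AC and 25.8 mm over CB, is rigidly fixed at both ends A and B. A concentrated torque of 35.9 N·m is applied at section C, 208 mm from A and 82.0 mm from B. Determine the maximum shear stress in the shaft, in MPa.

Compatibility: T_A·a/J_AC = T_B·b/J_CB with T_A + T_B = T₀.
J_AC = 1.20×10^-8 m⁴, J_CB = 4.35×10^-8 m⁴, so T_A = T₀·(J_AC/a)/((J_AC/a)+(J_CB/b)) = 3.523 N·m, T_B = 32.38 N·m.
τ in each portion: τ_AC = 2.74×10^6 Pa, τ_CB = 9.60×10^6 Pa; maximum is in CB.
τ_max = T_CB·r/J = 32.38·0.0129/4.35×10^-8 = 9.602×10^6 Pa.

9.60 MPa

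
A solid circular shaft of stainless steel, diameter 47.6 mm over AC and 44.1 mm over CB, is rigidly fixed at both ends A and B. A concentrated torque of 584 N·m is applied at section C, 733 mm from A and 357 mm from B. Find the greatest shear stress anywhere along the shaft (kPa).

Compatibility: T_A·a/J_AC = T_B·b/J_CB with T_A + T_B = T₀.
J_AC = 5.04×10^-7 m⁴, J_CB = 3.71×10^-7 m⁴, so T_A = T₀·(J_AC/a)/((J_AC/a)+(J_CB/b)) = 232.4 N·m, T_B = 351.6 N·m.
τ in each portion: τ_AC = 1.10×10^7 Pa, τ_CB = 2.09×10^7 Pa; maximum is in CB.
τ_max = T_CB·r/J = 351.6·0.0221/3.71×10^-7 = 2.088×10^7 Pa.

20900 kPa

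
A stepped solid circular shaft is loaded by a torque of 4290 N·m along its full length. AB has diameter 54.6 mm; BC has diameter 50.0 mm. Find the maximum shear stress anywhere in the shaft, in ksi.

25.4 ksi

Under the same torque, τ_max = 16T/(πd³) is largest where d is smallest — segment BC (d = 50.0 mm).
τ_max = 16·4290/(π·(0.0500)³) = 1.748×10^8 Pa.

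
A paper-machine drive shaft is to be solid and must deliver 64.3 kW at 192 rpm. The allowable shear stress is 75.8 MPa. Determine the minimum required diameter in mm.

ω = 2π·192/60 = 20.11 rad/s, so T = P/ω = 64.3×10³ / 20.11 = 3198 N·m.
For a solid shaft τ_max = 16T/(πd³), so d = (16T/(π τ_allow))^(1/3) = (16·3198/(π·7.58×10^7))^(1/3) = 0.05990 m.

59.9 mm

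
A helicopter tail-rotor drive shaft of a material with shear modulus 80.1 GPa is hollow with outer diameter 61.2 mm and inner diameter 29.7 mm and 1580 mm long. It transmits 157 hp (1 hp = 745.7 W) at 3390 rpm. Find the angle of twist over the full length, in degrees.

0.287°

ω = 2π·3390/60 = 355.0 rad/s, so T = P/ω = 157×745.7 / 355.0 = 329.8 N·m.
J = π(d_o⁴ − d_i⁴)/32 = π(0.0612⁴ − 0.0297⁴)/32 = 1.301×10^-6 m⁴.
θ = T·L/(G·J) = 329.8 × 1.58 / (80.1×10⁹ × 1.301×10^-6) = 5.001×10^-3 rad.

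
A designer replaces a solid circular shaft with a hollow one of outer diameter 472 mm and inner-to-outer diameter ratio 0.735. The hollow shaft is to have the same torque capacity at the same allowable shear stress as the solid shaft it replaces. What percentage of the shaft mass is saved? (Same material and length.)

Equal τ_max and T ⇒ the solid shaft needs d_s³ = d_o³(1−k⁴), so d_s = 472·(1−0.735⁴)^(1/3) = 420.7 mm.
Area ratio A_h/A_s = d_o²(1−k²)/d_s² = (1−k²)/(1−k⁴)^(2/3) = 0.5787.
Mass saving = 1 − 0.5787 = 42.1 %.

42.1 %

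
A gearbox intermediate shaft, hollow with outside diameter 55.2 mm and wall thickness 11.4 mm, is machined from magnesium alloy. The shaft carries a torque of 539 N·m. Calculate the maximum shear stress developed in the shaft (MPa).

18.5 MPa

J = π(d_o⁴ − d_i⁴)/32 = π(0.0552⁴ − 0.0324⁴)/32 = 8.033×10^-7 m⁴.
τ_max = T·r/J = 539.0 × 0.0276 / 8.033×10^-7 = 1.852×10^7 Pa.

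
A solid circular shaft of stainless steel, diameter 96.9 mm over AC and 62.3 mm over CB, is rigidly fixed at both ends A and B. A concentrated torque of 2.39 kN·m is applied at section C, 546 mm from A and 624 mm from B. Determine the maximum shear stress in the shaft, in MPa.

Compatibility: T_A·a/J_AC = T_B·b/J_CB with T_A + T_B = T₀.
J_AC = 8.66×10^-6 m⁴, J_CB = 1.48×10^-6 m⁴, so T_A = T₀·(J_AC/a)/((J_AC/a)+(J_CB/b)) = 2079 N·m, T_B = 310.9 N·m.
τ in each portion: τ_AC = 1.16×10^7 Pa, τ_CB = 6.55×10^6 Pa; maximum is in AC.
τ_max = T_AC·r/J = 2079·0.0485/8.66×10^-6 = 1.164×10^7 Pa.

11.6 MPa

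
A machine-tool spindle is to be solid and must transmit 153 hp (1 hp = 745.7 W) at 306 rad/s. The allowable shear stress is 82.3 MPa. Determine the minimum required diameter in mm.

ω = 306 rad/s, so T = P/ω = 153×745.7 / 306.0 = 372.9 N·m.
For a solid shaft τ_max = 16T/(πd³), so d = (16T/(π τ_allow))^(1/3) = (16·372.9/(π·8.23×10^7))^(1/3) = 0.02847 m.

28.5 mm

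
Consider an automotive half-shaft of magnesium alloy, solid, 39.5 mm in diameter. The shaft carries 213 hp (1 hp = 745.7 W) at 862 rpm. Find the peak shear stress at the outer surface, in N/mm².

ω = 2π·862/60 = 90.27 rad/s, so T = P/ω = 213×745.7 / 90.27 = 1760 N·m.
J = πd⁴/32 = π(0.0395)⁴/32 = 2.390×10^-7 m⁴.
τ_max = T·r/J = 1760 × 0.0198 / 2.390×10^-7 = 1.454×10^8 Pa.

145 N/mm²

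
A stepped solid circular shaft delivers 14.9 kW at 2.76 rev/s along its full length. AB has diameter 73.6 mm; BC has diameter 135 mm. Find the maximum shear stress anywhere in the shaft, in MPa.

ω = 2π·2.76 = 17.34 rad/s, so T = P/ω = 14.9×10³ / 17.34 = 859.2 N·m.
Under the same torque, τ_max = 16T/(πd³) is largest where d is smallest — segment AB (d = 73.6 mm).
τ_max = 16·859.2/(π·(0.0736)³) = 1.098×10^7 Pa.

11.0 MPa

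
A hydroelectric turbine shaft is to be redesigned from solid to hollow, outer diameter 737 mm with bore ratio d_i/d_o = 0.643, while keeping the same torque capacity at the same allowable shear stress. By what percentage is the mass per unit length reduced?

Equal τ_max and T ⇒ the solid shaft needs d_s³ = d_o³(1−k⁴), so d_s = 737·(1−0.643⁴)^(1/3) = 692.4 mm.
Area ratio A_h/A_s = d_o²(1−k²)/d_s² = (1−k²)/(1−k⁴)^(2/3) = 0.6646.
Mass saving = 1 − 0.6646 = 33.5 %.

33.5 %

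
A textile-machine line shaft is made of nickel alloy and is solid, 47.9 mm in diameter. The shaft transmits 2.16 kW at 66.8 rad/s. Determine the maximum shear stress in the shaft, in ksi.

0.217 ksi

ω = 66.8 rad/s, so T = P/ω = 2.16×10³ / 66.80 = 32.34 N·m.
J = πd⁴/32 = π(0.0479)⁴/32 = 5.168×10^-7 m⁴.
τ_max = T·r/J = 32.34 × 0.0239 / 5.168×10^-7 = 1.498×10^6 Pa.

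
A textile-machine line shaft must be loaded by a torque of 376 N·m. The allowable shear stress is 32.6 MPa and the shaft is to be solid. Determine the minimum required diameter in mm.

For a solid shaft τ_max = 16T/(πd³), so d = (16T/(π τ_allow))^(1/3) = (16·376.0/(π·3.26×10^7))^(1/3) = 0.03887 m.

38.9 mm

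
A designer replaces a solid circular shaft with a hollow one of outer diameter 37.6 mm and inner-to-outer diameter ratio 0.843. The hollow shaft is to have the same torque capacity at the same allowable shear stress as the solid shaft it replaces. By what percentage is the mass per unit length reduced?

Equal τ_max and T ⇒ the solid shaft needs d_s³ = d_o³(1−k⁴), so d_s = 37.6·(1−0.843⁴)^(1/3) = 29.74 mm.
Area ratio A_h/A_s = d_o²(1−k²)/d_s² = (1−k²)/(1−k⁴)^(2/3) = 0.4624.
Mass saving = 1 − 0.4624 = 53.8 %.

53.8 %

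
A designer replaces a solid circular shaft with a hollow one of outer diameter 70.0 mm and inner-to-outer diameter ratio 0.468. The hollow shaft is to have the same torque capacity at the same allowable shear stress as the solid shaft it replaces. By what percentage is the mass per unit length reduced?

Equal τ_max and T ⇒ the solid shaft needs d_s³ = d_o³(1−k⁴), so d_s = 70.0·(1−0.468⁴)^(1/3) = 68.86 mm.
Area ratio A_h/A_s = d_o²(1−k²)/d_s² = (1−k²)/(1−k⁴)^(2/3) = 0.8070.
Mass saving = 1 − 0.8070 = 19.3 %.

19.3 %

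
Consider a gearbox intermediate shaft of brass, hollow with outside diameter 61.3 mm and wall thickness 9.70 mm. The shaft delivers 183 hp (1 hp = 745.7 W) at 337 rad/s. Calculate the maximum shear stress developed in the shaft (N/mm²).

ω = 337 rad/s, so T = P/ω = 183×745.7 / 337.0 = 404.9 N·m.
J = π(d_o⁴ − d_i⁴)/32 = π(0.0613⁴ − 0.0419⁴)/32 = 1.084×10^-6 m⁴.
τ_max = T·r/J = 404.9 × 0.0307 / 1.084×10^-6 = 1.145×10^7 Pa.

11.5 N/mm²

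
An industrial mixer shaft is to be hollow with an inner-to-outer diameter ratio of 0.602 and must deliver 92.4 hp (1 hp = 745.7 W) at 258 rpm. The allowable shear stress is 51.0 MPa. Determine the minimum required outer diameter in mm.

ω = 2π·258/60 = 27.02 rad/s, so T = P/ω = 92.4×745.7 / 27.02 = 2550 N·m.
For a hollow shaft with d_i/d_o = 0.602: τ_max = 16T/(π d_o³ (1−k⁴)), so d_o = [16T/(π τ_allow (1−k⁴))]^(1/3) = [16·2550/(π·5.10×10^7·0.8687)]^(1/3) = 0.06643 m.

66.4 mm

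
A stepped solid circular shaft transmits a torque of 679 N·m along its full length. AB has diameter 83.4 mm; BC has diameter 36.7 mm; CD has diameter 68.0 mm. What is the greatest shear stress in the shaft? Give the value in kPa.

Under the same torque, τ_max = 16T/(πd³) is largest where d is smallest — segment BC (d = 36.7 mm).
τ_max = 16·679.0/(π·(0.0367)³) = 6.996×10^7 Pa.

70000 kPa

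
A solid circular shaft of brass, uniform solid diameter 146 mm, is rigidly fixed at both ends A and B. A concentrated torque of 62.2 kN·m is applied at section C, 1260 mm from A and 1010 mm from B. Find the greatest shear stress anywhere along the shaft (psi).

8190 psi

With uniform GJ and both ends fixed, compatibility θ_AC = θ_CB gives T_A·a = T_B·b, together with T_A + T_B = T₀.
T_A = T₀·b/(a+b) = 62200·1010/2270 = 27670 N·m; T_B = 34530 N·m.
τ in each portion: τ_AC = 4.53×10^7 Pa, τ_CB = 5.65×10^7 Pa; maximum is in CB.
τ_max = T_CB·r/J = 34530·0.0730/4.46×10^-5 = 5.650×10^7 Pa.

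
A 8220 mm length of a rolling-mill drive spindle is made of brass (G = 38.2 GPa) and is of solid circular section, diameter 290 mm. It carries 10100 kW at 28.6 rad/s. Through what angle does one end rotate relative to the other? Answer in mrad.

ω = 28.6 rad/s, so T = P/ω = 10100×10³ / 28.60 = 353100 N·m.
J = πd⁴/32 = π(0.290)⁴/32 = 6.944×10^-4 m⁴.
θ = T·L/(G·J) = 353100 × 8.22 / (38.2×10⁹ × 6.944×10^-4) = 0.1094 rad.

109 mrad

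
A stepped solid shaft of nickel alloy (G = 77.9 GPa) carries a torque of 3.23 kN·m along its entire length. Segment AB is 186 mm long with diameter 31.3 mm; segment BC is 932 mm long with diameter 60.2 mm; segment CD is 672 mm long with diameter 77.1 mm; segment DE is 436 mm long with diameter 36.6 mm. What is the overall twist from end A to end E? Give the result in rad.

0.222 rad

J_AB = π(0.0313)⁴/32 = 9.42×10^-8 m⁴; J_BC = π(0.0602)⁴/32 = 1.29×10^-6 m⁴; J_CD = π(0.0771)⁴/32 = 3.47×10^-6 m⁴; J_DE = π(0.0366)⁴/32 = 1.76×10^-7 m⁴.
θ = (T/G)·Σ L_i/J_i = (3230/77.9×10⁹)·(0.186/9.42×10^-8 + 0.932/1.29×10^-6 + 0.672/3.47×10^-6 + 0.436/1.76×10^-7) = 0.2225 rad.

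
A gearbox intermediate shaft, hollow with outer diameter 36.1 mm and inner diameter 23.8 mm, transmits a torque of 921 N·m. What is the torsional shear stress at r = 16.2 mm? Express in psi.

J = π(d_o⁴ − d_i⁴)/32 = π(0.0361⁴ − 0.0238⁴)/32 = 1.352×10^-7 m⁴.
Shear stress varies linearly with radius: τ = T·r/J = 921.0 × 0.0162 / 1.352×10^-7 = 1.103×10^8 Pa.

16000 psi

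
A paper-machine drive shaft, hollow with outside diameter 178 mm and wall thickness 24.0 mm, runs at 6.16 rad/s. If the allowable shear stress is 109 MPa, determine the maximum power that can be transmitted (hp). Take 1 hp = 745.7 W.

J = π(d_o⁴ − d_i⁴)/32 = π(0.178⁴ − 0.130⁴)/32 = 7.052×10^-5 m⁴.
T_max = τ_allow·J/r = 1.09×10^8 × 7.052×10^-5 / 0.0890 = 86360 N·m.
ω = 6.16 rad/s, so P_max = T_max·ω = 5.320×10^5 W.

713 hp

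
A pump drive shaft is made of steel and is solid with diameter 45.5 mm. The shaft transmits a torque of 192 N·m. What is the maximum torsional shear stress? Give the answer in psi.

1510 psi

J = πd⁴/32 = π(0.0455)⁴/32 = 4.208×10^-7 m⁴.
τ_max = T·r/J = 192.0 × 0.0227 / 4.208×10^-7 = 1.038×10^7 Pa.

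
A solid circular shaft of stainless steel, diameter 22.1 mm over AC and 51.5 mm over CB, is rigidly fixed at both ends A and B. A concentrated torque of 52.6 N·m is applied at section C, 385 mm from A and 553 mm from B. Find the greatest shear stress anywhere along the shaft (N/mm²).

Compatibility: T_A·a/J_AC = T_B·b/J_CB with T_A + T_B = T₀.
J_AC = 2.34×10^-8 m⁴, J_CB = 6.91×10^-7 m⁴, so T_A = T₀·(J_AC/a)/((J_AC/a)+(J_CB/b)) = 2.443 N·m, T_B = 50.16 N·m.
τ in each portion: τ_AC = 1.15×10^6 Pa, τ_CB = 1.87×10^6 Pa; maximum is in CB.
τ_max = T_CB·r/J = 50.16·0.0257/6.91×10^-7 = 1.870×10^6 Pa.

1.87 N/mm²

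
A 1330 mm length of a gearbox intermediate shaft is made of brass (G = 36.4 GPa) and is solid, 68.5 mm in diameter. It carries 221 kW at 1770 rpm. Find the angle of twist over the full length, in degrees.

1.15°

ω = 2π·1770/60 = 185.4 rad/s, so T = P/ω = 221×10³ / 185.4 = 1192 N·m.
J = πd⁴/32 = π(0.0685)⁴/32 = 2.162×10^-6 m⁴.
θ = T·L/(G·J) = 1192 × 1.33 / (36.4×10⁹ × 2.162×10^-6) = 0.02015 rad.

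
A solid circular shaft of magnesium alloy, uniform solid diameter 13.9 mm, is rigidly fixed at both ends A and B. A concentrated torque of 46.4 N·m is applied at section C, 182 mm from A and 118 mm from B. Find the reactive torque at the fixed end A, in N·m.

With uniform GJ and both ends fixed, compatibility θ_AC = θ_CB gives T_A·a = T_B·b, together with T_A + T_B = T₀.
T_A = T₀·b/(a+b) = 46.40·118/300.0 = 18.25 N·m; T_B = 28.15 N·m.

18.3 N·m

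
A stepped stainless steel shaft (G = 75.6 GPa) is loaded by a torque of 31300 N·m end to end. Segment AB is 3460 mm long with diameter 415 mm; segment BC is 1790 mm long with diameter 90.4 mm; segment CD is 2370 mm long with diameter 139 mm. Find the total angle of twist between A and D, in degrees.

8.04°

J_AB = π(0.415)⁴/32 = 2.91×10^-3 m⁴; J_BC = π(0.0904)⁴/32 = 6.56×10^-6 m⁴; J_CD = π(0.139)⁴/32 = 3.66×10^-5 m⁴.
θ = (T/G)·Σ L_i/J_i = (31300/75.6×10⁹)·(3.46/2.91×10^-3 + 1.79/6.56×10^-6 + 2.37/3.66×10^-5) = 0.1403 rad.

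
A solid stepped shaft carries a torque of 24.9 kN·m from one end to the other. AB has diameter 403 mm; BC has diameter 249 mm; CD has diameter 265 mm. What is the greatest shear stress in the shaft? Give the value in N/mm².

Under the same torque, τ_max = 16T/(πd³) is largest where d is smallest — segment BC (d = 249 mm).
τ_max = 16·24900/(π·(0.249)³) = 8.214×10^6 Pa.

8.21 N/mm²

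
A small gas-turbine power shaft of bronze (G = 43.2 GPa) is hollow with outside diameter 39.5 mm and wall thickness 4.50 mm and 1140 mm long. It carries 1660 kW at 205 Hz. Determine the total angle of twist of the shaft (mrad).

221 mrad

ω = 2π·205 = 1288 rad/s, so T = P/ω = 1660×10³ / 1288 = 1289 N·m.
J = π(d_o⁴ − d_i⁴)/32 = π(0.0395⁴ − 0.0305⁴)/32 = 1.540×10^-7 m⁴.
θ = T·L/(G·J) = 1289 × 1.14 / (43.2×10⁹ × 1.540×10^-7) = 0.2208 rad.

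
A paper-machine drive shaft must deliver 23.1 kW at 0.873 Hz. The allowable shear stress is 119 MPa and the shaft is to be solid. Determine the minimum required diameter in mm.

ω = 2π·0.873 = 5.485 rad/s, so T = P/ω = 23.1×10³ / 5.485 = 4211 N·m.
For a solid shaft τ_max = 16T/(πd³), so d = (16T/(π τ_allow))^(1/3) = (16·4211/(π·1.19×10^8))^(1/3) = 0.05649 m.

56.5 mm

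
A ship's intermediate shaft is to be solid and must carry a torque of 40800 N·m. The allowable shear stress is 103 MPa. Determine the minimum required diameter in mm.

For a solid shaft τ_max = 16T/(πd³), so d = (16T/(π τ_allow))^(1/3) = (16·40800/(π·1.03×10^8))^(1/3) = 0.1264 m.

126 mm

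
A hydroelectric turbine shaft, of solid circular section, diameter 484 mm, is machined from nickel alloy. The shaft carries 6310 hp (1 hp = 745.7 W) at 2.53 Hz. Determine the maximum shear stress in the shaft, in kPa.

13300 kPa

ω = 2π·2.53 = 15.90 rad/s, so T = P/ω = 6310×745.7 / 15.90 = 296000 N·m.
J = πd⁴/32 = π(0.484)⁴/32 = 5.387×10^-3 m⁴.
τ_max = T·r/J = 296000 × 0.242 / 5.387×10^-3 = 1.330×10^7 Pa.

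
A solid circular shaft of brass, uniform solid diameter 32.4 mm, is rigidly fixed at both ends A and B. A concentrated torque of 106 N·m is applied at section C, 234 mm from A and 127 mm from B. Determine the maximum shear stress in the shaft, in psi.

1490 psi

With uniform GJ and both ends fixed, compatibility θ_AC = θ_CB gives T_A·a = T_B·b, together with T_A + T_B = T₀.
T_A = T₀·b/(a+b) = 106.0·127/361.0 = 37.29 N·m; T_B = 68.71 N·m.
τ in each portion: τ_AC = 5.58×10^6 Pa, τ_CB = 1.03×10^7 Pa; maximum is in CB.
τ_max = T_CB·r/J = 68.71·0.0162/1.08×10^-7 = 1.029×10^7 Pa.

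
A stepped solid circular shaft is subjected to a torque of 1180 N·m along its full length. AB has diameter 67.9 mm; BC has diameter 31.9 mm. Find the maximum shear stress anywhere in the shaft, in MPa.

Under the same torque, τ_max = 16T/(πd³) is largest where d is smallest — segment BC (d = 31.9 mm).
τ_max = 16·1180/(π·(0.0319)³) = 1.851×10^8 Pa.

185 MPa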